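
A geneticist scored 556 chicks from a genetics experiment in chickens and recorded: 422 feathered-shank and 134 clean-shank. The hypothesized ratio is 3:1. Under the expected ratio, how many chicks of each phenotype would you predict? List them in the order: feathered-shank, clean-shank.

417, 139

Under the 3:1 hypothesis (Σ ratio = 4, N = 556):
  feathered-shank: 556 × 3/4 = 417
  clean-shank: 556 × 1/4 = 139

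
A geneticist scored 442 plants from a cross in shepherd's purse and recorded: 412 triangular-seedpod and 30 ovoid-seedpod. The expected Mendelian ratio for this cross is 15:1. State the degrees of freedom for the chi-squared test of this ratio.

A goodness-of-fit test with 2 phenotype classes has df = 2 − 1 = 1.

1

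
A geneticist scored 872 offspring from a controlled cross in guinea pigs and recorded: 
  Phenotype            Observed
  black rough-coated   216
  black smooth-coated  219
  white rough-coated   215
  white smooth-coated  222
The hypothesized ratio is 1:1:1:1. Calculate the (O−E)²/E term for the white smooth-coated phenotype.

0.073

Expected counts for N = 872 under a 1:1:1:1 ratio (total parts = 4):
  black rough-coated: 872 × 1/4 = 218
  black smooth-coated: 872 × 1/4 = 218
  white rough-coated: 872 × 1/4 = 218
  white smooth-coated: 872 × 1/4 = 218
Contribution of white smooth-coated: (222 − 218)² / 218 = 0.0734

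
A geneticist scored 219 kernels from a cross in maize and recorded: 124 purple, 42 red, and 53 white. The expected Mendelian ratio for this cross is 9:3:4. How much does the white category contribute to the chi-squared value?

0.056

The 9:3:4 ratio has 16 parts, so with N = 219 the expected counts are:
  purple: 219 × 9/16 = 123.1875
  red: 219 × 3/16 = 41.0625
  white: 219 × 4/16 = 54.75
Contribution of white: (53 − 54.75)² / 54.75 = 0.0559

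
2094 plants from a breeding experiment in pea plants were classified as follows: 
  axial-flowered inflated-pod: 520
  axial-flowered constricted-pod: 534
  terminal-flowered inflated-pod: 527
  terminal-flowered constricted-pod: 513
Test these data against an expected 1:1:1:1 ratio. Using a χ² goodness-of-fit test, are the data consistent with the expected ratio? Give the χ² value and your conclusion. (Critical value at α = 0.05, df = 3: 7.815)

The 1:1:1:1 ratio has 4 parts, so with N = 2094 the expected counts are:
  axial-flowered inflated-pod: 2094 × 1/4 = 523.5
  axial-flowered constricted-pod: 2094 × 1/4 = 523.5
  terminal-flowered inflated-pod: 2094 × 1/4 = 523.5
  terminal-flowered constricted-pod: 2094 × 1/4 = 523.5
χ² = Σ (O − E)² / E
  axial-flowered inflated-pod: (520 − 523.5)² / 523.5 = 0.0234
  axial-flowered constricted-pod: (534 − 523.5)² / 523.5 = 0.2106
  terminal-flowered inflated-pod: (527 − 523.5)² / 523.5 = 0.0234
  terminal-flowered constricted-pod: (513 − 523.5)² / 523.5 = 0.2106
χ² = 0.0234 + 0.2106 + 0.0234 + 0.2106 = 0.468
Degrees of freedom = 4 − 1 = 3; critical value at α = 0.05 is 7.815.
Since 0.468 < 7.815, we fail to reject the null hypothesis — the data are consistent with the 1:1:1:1 ratio.

0.468; consistent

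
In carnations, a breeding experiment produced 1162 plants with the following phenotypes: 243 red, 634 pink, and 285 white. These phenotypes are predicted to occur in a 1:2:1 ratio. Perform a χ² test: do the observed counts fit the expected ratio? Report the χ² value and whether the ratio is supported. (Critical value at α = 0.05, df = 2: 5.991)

12.706; not consistent

Expected counts for N = 1162 under a 1:2:1 ratio (total parts = 4):
  red: 1162 × 1/4 = 290.5
  pink: 1162 × 2/4 = 581
  white: 1162 × 1/4 = 290.5
χ² = Σ (O − E)² / E
  red: (243 − 290.5)² / 290.5 = 7.7668
  pink: (634 − 581)² / 581 = 4.8348
  white: (285 − 290.5)² / 290.5 = 0.1041
χ² = 7.7668 + 4.8348 + 0.1041 = 12.7057 ≈ 12.706
Degrees of freedom = 3 − 1 = 2; critical value at α = 0.05 is 5.991.
Since 12.706 > 5.991, we reject the null hypothesis — the data do not fit the 1:2:1 ratio.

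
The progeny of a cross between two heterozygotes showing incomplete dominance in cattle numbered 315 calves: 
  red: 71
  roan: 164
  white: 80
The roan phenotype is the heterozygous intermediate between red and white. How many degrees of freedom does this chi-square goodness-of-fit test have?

With incomplete dominance, a heterozygote × heterozygote cross gives a 1:2:1 phenotypic ratio.
A goodness-of-fit test with 3 phenotype classes has df = 3 − 1 = 2.

2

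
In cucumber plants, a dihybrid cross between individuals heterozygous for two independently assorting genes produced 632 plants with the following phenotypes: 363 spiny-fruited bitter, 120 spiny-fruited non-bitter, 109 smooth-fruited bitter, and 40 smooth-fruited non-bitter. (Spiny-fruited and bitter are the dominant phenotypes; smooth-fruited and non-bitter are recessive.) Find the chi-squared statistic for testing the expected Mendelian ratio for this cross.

0.945

A dihybrid F₂ with independent assortment and complete dominance at both loci gives a 9:3:3:1 phenotypic ratio.
The 9:3:3:1 ratio has 16 parts, so with N = 632 the expected counts are:
  spiny-fruited bitter: 632 × 9/16 = 355.5
  spiny-fruited non-bitter: 632 × 3/16 = 118.5
  smooth-fruited bitter: 632 × 3/16 = 118.5
  smooth-fruited non-bitter: 632 × 1/16 = 39.5
χ² = Σ (O − E)² / E
  spiny-fruited bitter: (363 − 355.5)² / 355.5 = 0.1582
  spiny-fruited non-bitter: (120 − 118.5)² / 118.5 = 0.0190
  smooth-fruited bitter: (109 − 118.5)² / 118.5 = 0.7616
  smooth-fruited non-bitter: (40 − 39.5)² / 39.5 = 0.0063
χ² = 0.1582 + 0.0190 + 0.7616 + 0.0063 = 0.9451 ≈ 0.945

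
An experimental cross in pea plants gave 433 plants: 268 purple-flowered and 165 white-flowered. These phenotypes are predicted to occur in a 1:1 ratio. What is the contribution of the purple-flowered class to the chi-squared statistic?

12.251

Expected counts for N = 433 under a 1:1 ratio (total parts = 2):
  purple-flowered: 433 × 1/2 = 216.5
  white-flowered: 433 × 1/2 = 216.5
Contribution of purple-flowered: (268 − 216.5)² / 216.5 = 12.2506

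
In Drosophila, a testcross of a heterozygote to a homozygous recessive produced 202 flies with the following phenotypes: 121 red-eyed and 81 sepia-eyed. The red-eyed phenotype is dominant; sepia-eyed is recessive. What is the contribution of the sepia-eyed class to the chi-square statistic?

3.960

A testcross of a heterozygote (Aa × aa) gives a 1:1 phenotypic ratio.
Total ratio parts = 2. Expected numbers out of 202:
  red-eyed: 202 × 1/2 = 101
  sepia-eyed: 202 × 1/2 = 101
Contribution of sepia-eyed: (81 − 101)² / 101 = 3.9604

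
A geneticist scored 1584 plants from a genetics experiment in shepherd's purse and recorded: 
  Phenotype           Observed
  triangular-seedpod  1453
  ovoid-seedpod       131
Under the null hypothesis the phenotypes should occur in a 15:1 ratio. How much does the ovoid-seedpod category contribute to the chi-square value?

10.343

Total ratio parts = 16. Expected numbers out of 1584:
  triangular-seedpod: 1584 × 15/16 = 1485
  ovoid-seedpod: 1584 × 1/16 = 99
Contribution of ovoid-seedpod: (131 − 99)² / 99 = 10.3434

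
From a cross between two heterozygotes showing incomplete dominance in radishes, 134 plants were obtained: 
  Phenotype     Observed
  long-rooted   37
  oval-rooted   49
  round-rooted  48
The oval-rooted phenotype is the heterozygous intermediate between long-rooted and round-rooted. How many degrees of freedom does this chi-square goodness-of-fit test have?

2

With incomplete dominance, a heterozygote × heterozygote cross gives a 1:2:1 phenotypic ratio.
A goodness-of-fit test with 3 phenotype classes has df = 3 − 1 = 2.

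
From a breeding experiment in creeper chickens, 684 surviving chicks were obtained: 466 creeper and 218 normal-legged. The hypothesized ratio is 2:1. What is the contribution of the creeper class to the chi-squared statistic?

0.219

Expected counts for N = 684 under a 2:1 ratio (total parts = 3):
  creeper: 684 × 2/3 = 456
  normal-legged: 684 × 1/3 = 228
Contribution of creeper: (466 − 456)² / 456 = 0.2193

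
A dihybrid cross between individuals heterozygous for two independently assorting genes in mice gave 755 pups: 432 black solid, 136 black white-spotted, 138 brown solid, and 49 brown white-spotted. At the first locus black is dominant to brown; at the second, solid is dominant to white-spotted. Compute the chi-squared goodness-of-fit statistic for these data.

0.504

A dihybrid F₂ with independent assortment and complete dominance at both loci gives a 9:3:3:1 phenotypic ratio.
Total ratio parts = 16. Expected numbers out of 755:
  black solid: 755 × 9/16 = 424.6875
  black white-spotted: 755 × 3/16 = 141.5625
  brown solid: 755 × 3/16 = 141.5625
  brown white-spotted: 755 × 1/16 = 47.1875
χ² = Σ (O − E)² / E
  black solid: (432 − 424.6875)² / 424.6875 = 0.1259
  black white-spotted: (136 − 141.5625)² / 141.5625 = 0.2186
  brown solid: (138 − 141.5625)² / 141.5625 = 0.0897
  brown white-spotted: (49 − 47.1875)² / 47.1875 = 0.0696
χ² = 0.1259 + 0.2186 + 0.0897 + 0.0696 = 0.5038 ≈ 0.504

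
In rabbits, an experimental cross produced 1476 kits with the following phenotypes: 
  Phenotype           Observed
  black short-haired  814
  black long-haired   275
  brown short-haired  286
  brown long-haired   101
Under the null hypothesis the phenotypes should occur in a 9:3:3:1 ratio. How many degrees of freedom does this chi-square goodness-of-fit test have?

A goodness-of-fit test with 4 phenotype classes has df = 4 − 1 = 3.

3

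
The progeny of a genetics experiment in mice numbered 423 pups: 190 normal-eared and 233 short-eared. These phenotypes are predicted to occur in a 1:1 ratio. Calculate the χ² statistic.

Total ratio parts = 2. Expected numbers out of 423:
  normal-eared: 423 × 1/2 = 211.5
  short-eared: 423 × 1/2 = 211.5
χ² = Σ (O − E)² / E
  normal-eared: (190 − 211.5)² / 211.5 = 2.1856
  short-eared: (233 − 211.5)² / 211.5 = 2.1856
χ² = 2.1856 + 2.1856 = 4.3712 ≈ 4.371

4.371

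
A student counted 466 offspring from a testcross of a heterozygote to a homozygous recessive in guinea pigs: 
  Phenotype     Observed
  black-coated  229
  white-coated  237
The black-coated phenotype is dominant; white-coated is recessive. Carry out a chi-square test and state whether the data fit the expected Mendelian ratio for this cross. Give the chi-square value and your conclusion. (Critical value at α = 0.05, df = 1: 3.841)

A testcross of a heterozygote (Aa × aa) gives a 1:1 phenotypic ratio.
Expected counts for N = 466 under a 1:1 ratio (total parts = 2):
  black-coated: 466 × 1/2 = 233
  white-coated: 466 × 1/2 = 233
χ² = Σ (O − E)² / E
  black-coated: (229 − 233)² / 233 = 0.0687
  white-coated: (237 − 233)² / 233 = 0.0687
χ² = 0.0687 + 0.0687 = 0.1374 ≈ 0.137
Degrees of freedom = 2 − 1 = 1; critical value at α = 0.05 is 3.841.
Since 0.137 < 3.841, we fail to reject the null hypothesis — the data are consistent with the 1:1 ratio.

0.137; consistent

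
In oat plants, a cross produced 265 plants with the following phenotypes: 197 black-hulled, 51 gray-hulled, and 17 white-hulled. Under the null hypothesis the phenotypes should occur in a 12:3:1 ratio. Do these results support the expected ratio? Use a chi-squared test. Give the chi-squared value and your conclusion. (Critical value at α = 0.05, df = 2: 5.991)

Under the 12:3:1 hypothesis (Σ ratio = 16, N = 265):
  black-hulled: 265 × 12/16 = 198.75
  gray-hulled: 265 × 3/16 = 49.6875
  white-hulled: 265 × 1/16 = 16.5625
χ² = Σ (O − E)² / E
  black-hulled: (197 − 198.75)² / 198.75 = 0.0154
  gray-hulled: (51 − 49.6875)² / 49.6875 = 0.0347
  white-hulled: (17 − 16.5625)² / 16.5625 = 0.0116
χ² = 0.0154 + 0.0347 + 0.0116 = 0.0617 ≈ 0.062
Degrees of freedom = 3 − 1 = 2; critical value at α = 0.05 is 5.991.
Since 0.062 < 5.991, we fail to reject the null hypothesis — the data are consistent with the 12:3:1 ratio.

0.062; consistent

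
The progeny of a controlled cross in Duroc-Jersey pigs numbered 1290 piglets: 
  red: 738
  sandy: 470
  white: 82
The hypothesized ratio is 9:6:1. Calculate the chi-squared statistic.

0.625

Total ratio parts = 16. Expected numbers out of 1290:
  red: 1290 × 9/16 = 725.625
  sandy: 1290 × 6/16 = 483.75
  white: 1290 × 1/16 = 80.625
χ² = Σ (O − E)² / E
  red: (738 − 725.625)² / 725.625 = 0.2110
  sandy: (470 − 483.75)² / 483.75 = 0.3908
  white: (82 − 80.625)² / 80.625 = 0.0234
χ² = 0.2110 + 0.3908 + 0.0234 = 0.6252 ≈ 0.625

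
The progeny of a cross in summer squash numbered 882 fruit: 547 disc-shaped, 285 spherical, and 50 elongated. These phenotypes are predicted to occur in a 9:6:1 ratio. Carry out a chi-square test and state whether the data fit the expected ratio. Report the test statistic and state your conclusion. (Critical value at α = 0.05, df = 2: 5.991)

12.022; not consistent

Under the 9:6:1 hypothesis (Σ ratio = 16, N = 882):
  disc-shaped: 882 × 9/16 = 496.125
  spherical: 882 × 6/16 = 330.75
  elongated: 882 × 1/16 = 55.125
χ² = Σ (O − E)² / E
  disc-shaped: (547 − 496.125)² / 496.125 = 5.2170
  spherical: (285 − 330.75)² / 330.75 = 6.3282
  elongated: (50 − 55.125)² / 55.125 = 0.4765
χ² = 5.2170 + 6.3282 + 0.4765 = 12.0217 ≈ 12.022
Degrees of freedom = 3 − 1 = 2; critical value at α = 0.05 is 5.991.
Since 12.022 > 5.991, we reject the null hypothesis — the data do not fit the 9:6:1 ratio.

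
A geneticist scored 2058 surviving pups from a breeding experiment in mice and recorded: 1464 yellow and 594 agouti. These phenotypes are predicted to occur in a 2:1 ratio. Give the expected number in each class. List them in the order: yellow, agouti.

1372, 686

The 2:1 ratio has 3 parts, so with N = 2058 the expected counts are:
  yellow: 2058 × 2/3 = 1372
  agouti: 2058 × 1/3 = 686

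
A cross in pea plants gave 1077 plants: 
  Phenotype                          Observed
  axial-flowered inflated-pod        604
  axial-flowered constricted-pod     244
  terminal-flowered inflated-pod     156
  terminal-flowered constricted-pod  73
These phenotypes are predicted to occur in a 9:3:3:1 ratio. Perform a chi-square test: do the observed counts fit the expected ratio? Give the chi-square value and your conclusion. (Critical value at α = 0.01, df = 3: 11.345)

19.697; not consistent

Expected counts for N = 1077 under a 9:3:3:1 ratio (total parts = 16):
  axial-flowered inflated-pod: 1077 × 9/16 = 605.8125
  axial-flowered constricted-pod: 1077 × 3/16 = 201.9375
  terminal-flowered inflated-pod: 1077 × 3/16 = 201.9375
  terminal-flowered constricted-pod: 1077 × 1/16 = 67.3125
χ² = Σ (O − E)² / E
  axial-flowered inflated-pod: (604 − 605.8125)² / 605.8125 = 0.0054
  axial-flowered constricted-pod: (244 − 201.9375)² / 201.9375 = 8.7614
  terminal-flowered inflated-pod: (156 − 201.9375)² / 201.9375 = 10.4500
  terminal-flowered constricted-pod: (73 − 67.3125)² / 67.3125 = 0.4806
χ² = 0.0054 + 8.7614 + 10.4500 + 0.4806 = 19.6974 ≈ 19.697
Degrees of freedom = 4 − 1 = 3; critical value at α = 0.01 is 11.345.
Since 19.697 > 11.345, we reject the null hypothesis — the data do not fit the 9:3:3:1 ratio.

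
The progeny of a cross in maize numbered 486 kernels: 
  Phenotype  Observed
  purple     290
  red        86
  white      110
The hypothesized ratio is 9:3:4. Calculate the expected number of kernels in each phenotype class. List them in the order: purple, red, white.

Expected counts for N = 486 under a 9:3:4 ratio (total parts = 16):
  purple: 486 × 9/16 = 273.375
  red: 486 × 3/16 = 91.125
  white: 486 × 4/16 = 121.5

273.375, 91.125, 121.5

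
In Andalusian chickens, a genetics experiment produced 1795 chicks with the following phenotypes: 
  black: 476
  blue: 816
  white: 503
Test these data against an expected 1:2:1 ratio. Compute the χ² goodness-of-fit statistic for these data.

15.614

Total ratio parts = 4. Expected numbers out of 1795:
  black: 1795 × 1/4 = 448.75
  blue: 1795 × 2/4 = 897.5
  white: 1795 × 1/4 = 448.75
χ² = Σ (O − E)² / E
  black: (476 − 448.75)² / 448.75 = 1.6547
  blue: (816 − 897.5)² / 897.5 = 7.4008
  white: (503 − 448.75)² / 448.75 = 6.5584
χ² = 1.6547 + 7.4008 + 6.5584 = 15.6139 ≈ 15.614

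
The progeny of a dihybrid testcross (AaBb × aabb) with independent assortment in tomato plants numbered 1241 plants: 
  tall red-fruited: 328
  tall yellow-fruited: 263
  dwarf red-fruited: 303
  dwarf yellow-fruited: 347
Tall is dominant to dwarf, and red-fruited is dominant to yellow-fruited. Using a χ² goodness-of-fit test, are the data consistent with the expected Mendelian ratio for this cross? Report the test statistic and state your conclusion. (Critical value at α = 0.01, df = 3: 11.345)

A dihybrid testcross with independent assortment gives a 1:1:1:1 ratio.
Total ratio parts = 4. Expected numbers out of 1241:
  tall red-fruited: 1241 × 1/4 = 310.25
  tall yellow-fruited: 1241 × 1/4 = 310.25
  dwarf red-fruited: 1241 × 1/4 = 310.25
  dwarf yellow-fruited: 1241 × 1/4 = 310.25
χ² = Σ (O − E)² / E
  tall red-fruited: (328 − 310.25)² / 310.25 = 1.0155
  tall yellow-fruited: (263 − 310.25)² / 310.25 = 7.1960
  dwarf red-fruited: (303 − 310.25)² / 310.25 = 0.1694
  dwarf yellow-fruited: (347 − 310.25)² / 310.25 = 4.3531
χ² = 1.0155 + 7.1960 + 0.1694 + 4.3531 = 12.734
Degrees of freedom = 4 − 1 = 3; critical value at α = 0.01 is 11.345.
Since 12.734 > 11.345, we reject the null hypothesis — the data do not fit the 1:1:1:1 ratio.

12.734; not consistent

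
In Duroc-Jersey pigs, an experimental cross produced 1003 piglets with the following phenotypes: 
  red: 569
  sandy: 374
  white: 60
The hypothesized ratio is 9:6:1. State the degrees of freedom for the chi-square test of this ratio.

A goodness-of-fit test with 3 phenotype classes has df = 3 − 1 = 2.

2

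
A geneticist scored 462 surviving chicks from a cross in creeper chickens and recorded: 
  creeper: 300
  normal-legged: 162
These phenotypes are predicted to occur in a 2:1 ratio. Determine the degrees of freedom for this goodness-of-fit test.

A goodness-of-fit test with 2 phenotype classes has df = 2 − 1 = 1.

1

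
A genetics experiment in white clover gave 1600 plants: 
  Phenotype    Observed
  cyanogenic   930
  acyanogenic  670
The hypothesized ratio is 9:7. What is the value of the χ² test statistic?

Expected counts for N = 1600 under a 9:7 ratio (total parts = 16):
  cyanogenic: 1600 × 9/16 = 900
  acyanogenic: 1600 × 7/16 = 700
χ² = Σ (O − E)² / E
  cyanogenic: (930 − 900)² / 900 = 1.0000
  acyanogenic: (670 − 700)² / 700 = 1.2857
χ² = 1.0000 + 1.2857 = 2.2857 ≈ 2.286

2.286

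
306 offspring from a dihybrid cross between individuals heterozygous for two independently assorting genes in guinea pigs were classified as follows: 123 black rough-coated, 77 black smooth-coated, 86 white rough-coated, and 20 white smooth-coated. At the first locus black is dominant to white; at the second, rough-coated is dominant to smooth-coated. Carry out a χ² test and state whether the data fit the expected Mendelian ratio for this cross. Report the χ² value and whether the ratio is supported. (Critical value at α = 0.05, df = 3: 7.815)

A dihybrid F₂ with independent assortment and complete dominance at both loci gives a 9:3:3:1 phenotypic ratio.
Total ratio parts = 16. Expected numbers out of 306:
  black rough-coated: 306 × 9/16 = 172.125
  black smooth-coated: 306 × 3/16 = 57.375
  white rough-coated: 306 × 3/16 = 57.375
  white smooth-coated: 306 × 1/16 = 19.125
χ² = Σ (O − E)² / E
  black rough-coated: (123 − 172.125)² / 172.125 = 14.0204
  black smooth-coated: (77 − 57.375)² / 57.375 = 6.7127
  white rough-coated: (86 − 57.375)² / 57.375 = 14.2813
  white smooth-coated: (20 − 19.125)² / 19.125 = 0.0400
χ² = 14.0204 + 6.7127 + 14.2813 + 0.0400 = 35.0544 ≈ 35.054
Degrees of freedom = 4 − 1 = 3; critical value at α = 0.05 is 7.815.
Since 35.054 > 7.815, we reject the null hypothesis — the data do not fit the 9:3:3:1 ratio.

35.054; not consistent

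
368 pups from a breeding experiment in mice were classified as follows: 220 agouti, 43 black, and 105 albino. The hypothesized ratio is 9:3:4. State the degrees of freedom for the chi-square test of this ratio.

A goodness-of-fit test with 3 phenotype classes has df = 3 − 1 = 2.

2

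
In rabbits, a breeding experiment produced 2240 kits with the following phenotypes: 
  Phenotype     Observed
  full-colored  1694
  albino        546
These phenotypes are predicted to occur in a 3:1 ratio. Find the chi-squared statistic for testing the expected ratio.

0.467

Under the 3:1 hypothesis (Σ ratio = 4, N = 2240):
  full-colored: 2240 × 3/4 = 1680
  albino: 2240 × 1/4 = 560
χ² = Σ (O − E)² / E
  full-colored: (1694 − 1680)² / 1680 = 0.1167
  albino: (546 − 560)² / 560 = 0.3500
χ² = 0.1167 + 0.3500 = 0.4667 ≈ 0.467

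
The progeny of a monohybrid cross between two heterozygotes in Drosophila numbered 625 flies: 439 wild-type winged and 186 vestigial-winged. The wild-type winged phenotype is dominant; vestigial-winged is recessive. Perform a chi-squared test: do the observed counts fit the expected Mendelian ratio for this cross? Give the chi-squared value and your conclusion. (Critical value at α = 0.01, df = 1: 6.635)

7.553; not consistent

For a monohybrid cross between heterozygotes with complete dominance, the expected phenotypic ratio is 3:1.
Under the 3:1 hypothesis (Σ ratio = 4, N = 625):
  wild-type winged: 625 × 3/4 = 468.75
  vestigial-winged: 625 × 1/4 = 156.25
χ² = Σ (O − E)² / E
  wild-type winged: (439 − 468.75)² / 468.75 = 1.8881
  vestigial-winged: (186 − 156.25)² / 156.25 = 5.6644
χ² = 1.8881 + 5.6644 = 7.5525 ≈ 7.553
Degrees of freedom = 2 − 1 = 1; critical value at α = 0.01 is 6.635.
Since 7.553 > 6.635, we reject the null hypothesis — the data do not fit the 3:1 ratio.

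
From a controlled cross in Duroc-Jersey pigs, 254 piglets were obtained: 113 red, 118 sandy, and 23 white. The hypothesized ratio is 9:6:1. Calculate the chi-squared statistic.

14.878

Expected counts for N = 254 under a 9:6:1 ratio (total parts = 16):
  red: 254 × 9/16 = 142.875
  sandy: 254 × 6/16 = 95.25
  white: 254 × 1/16 = 15.875
χ² = Σ (O − E)² / E
  red: (113 − 142.875)² / 142.875 = 6.2468
  sandy: (118 − 95.25)² / 95.25 = 5.4337
  white: (23 − 15.875)² / 15.875 = 3.1978
χ² = 6.2468 + 5.4337 + 3.1978 = 14.8783 ≈ 14.878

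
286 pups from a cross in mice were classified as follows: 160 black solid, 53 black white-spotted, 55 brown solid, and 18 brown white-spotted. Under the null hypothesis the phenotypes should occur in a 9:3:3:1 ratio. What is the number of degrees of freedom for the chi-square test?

3

A goodness-of-fit test with 4 phenotype classes has df = 4 − 1 = 3.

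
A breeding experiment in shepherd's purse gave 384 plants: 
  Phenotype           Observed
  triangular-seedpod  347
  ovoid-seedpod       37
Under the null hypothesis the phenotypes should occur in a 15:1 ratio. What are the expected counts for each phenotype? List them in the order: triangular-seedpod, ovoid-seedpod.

360, 24

Total ratio parts = 16. Expected numbers out of 384:
  triangular-seedpod: 384 × 15/16 = 360
  ovoid-seedpod: 384 × 1/16 = 24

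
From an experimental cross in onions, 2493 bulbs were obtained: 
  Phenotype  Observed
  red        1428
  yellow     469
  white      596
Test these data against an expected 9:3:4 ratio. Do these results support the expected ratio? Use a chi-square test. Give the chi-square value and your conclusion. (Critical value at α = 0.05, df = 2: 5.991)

1.667; consistent

Total ratio parts = 16. Expected numbers out of 2493:
  red: 2493 × 9/16 = 1402.3125
  yellow: 2493 × 3/16 = 467.4375
  white: 2493 × 4/16 = 623.25
χ² = Σ (O − E)² / E
  red: (1428 − 1402.3125)² / 1402.3125 = 0.4705
  yellow: (469 − 467.4375)² / 467.4375 = 0.0052
  white: (596 − 623.25)² / 623.25 = 1.1914
χ² = 0.4705 + 0.0052 + 1.1914 = 1.6671 ≈ 1.667
Degrees of freedom = 3 − 1 = 2; critical value at α = 0.05 is 5.991.
Since 1.667 < 5.991, we fail to reject the null hypothesis — the data are consistent with the 9:3:4 ratio.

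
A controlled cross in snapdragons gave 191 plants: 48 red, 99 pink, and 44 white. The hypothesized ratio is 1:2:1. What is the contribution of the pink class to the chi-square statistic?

0.128

Under the 1:2:1 hypothesis (Σ ratio = 4, N = 191):
  red: 191 × 1/4 = 47.75
  pink: 191 × 2/4 = 95.5
  white: 191 × 1/4 = 47.75
Contribution of pink: (99 − 95.5)² / 95.5 = 0.1283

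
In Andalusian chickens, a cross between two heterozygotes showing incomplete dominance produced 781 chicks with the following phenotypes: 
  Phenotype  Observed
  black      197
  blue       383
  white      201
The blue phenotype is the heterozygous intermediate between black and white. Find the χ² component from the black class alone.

With incomplete dominance, a heterozygote × heterozygote cross gives a 1:2:1 phenotypic ratio.
Expected counts for N = 781 under a 1:2:1 ratio (total parts = 4):
  black: 781 × 1/4 = 195.25
  blue: 781 × 2/4 = 390.5
  white: 781 × 1/4 = 195.25
Contribution of black: (197 − 195.25)² / 195.25 = 0.0157

0.016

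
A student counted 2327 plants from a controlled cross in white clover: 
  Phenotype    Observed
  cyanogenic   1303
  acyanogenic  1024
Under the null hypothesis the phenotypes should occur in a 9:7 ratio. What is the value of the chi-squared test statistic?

Total ratio parts = 16. Expected numbers out of 2327:
  cyanogenic: 2327 × 9/16 = 1308.9375
  acyanogenic: 2327 × 7/16 = 1018.0625
χ² = Σ (O − E)² / E
  cyanogenic: (1303 − 1308.9375)² / 1308.9375 = 0.0269
  acyanogenic: (1024 − 1018.0625)² / 1018.0625 = 0.0346
χ² = 0.0269 + 0.0346 = 0.0615 ≈ 0.062

0.062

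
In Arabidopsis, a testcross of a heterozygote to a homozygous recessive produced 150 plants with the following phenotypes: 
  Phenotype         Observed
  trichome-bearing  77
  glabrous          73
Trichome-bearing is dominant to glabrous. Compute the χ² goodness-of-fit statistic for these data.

0.107

A testcross of a heterozygote (Aa × aa) gives a 1:1 phenotypic ratio.
Expected counts for N = 150 under a 1:1 ratio (total parts = 2):
  trichome-bearing: 150 × 1/2 = 75
  glabrous: 150 × 1/2 = 75
χ² = Σ (O − E)² / E
  trichome-bearing: (77 − 75)² / 75 = 0.0533
  glabrous: (73 − 75)² / 75 = 0.0533
χ² = 0.0533 + 0.0533 = 0.1066 ≈ 0.107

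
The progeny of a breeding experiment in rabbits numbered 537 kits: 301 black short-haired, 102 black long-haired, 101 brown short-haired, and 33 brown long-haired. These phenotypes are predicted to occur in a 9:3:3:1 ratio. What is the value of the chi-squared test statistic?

0.031

Total ratio parts = 16. Expected numbers out of 537:
  black short-haired: 537 × 9/16 = 302.0625
  black long-haired: 537 × 3/16 = 100.6875
  brown short-haired: 537 × 3/16 = 100.6875
  brown long-haired: 537 × 1/16 = 33.5625
χ² = Σ (O − E)² / E
  black short-haired: (301 − 302.0625)² / 302.0625 = 0.0037
  black long-haired: (102 − 100.6875)² / 100.6875 = 0.0171
  brown short-haired: (101 − 100.6875)² / 100.6875 = 0.0010
  brown long-haired: (33 − 33.5625)² / 33.5625 = 0.0094
χ² = 0.0037 + 0.0171 + 0.0010 + 0.0094 = 0.0312 ≈ 0.031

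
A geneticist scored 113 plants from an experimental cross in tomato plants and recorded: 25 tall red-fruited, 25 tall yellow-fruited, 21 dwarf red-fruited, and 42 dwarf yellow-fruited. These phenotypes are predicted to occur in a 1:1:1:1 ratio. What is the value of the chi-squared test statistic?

The 1:1:1:1 ratio has 4 parts, so with N = 113 the expected counts are:
  tall red-fruited: 113 × 1/4 = 28.25
  tall yellow-fruited: 113 × 1/4 = 28.25
  dwarf red-fruited: 113 × 1/4 = 28.25
  dwarf yellow-fruited: 113 × 1/4 = 28.25
χ² = Σ (O − E)² / E
  tall red-fruited: (25 − 28.25)² / 28.25 = 0.3739
  tall yellow-fruited: (25 − 28.25)² / 28.25 = 0.3739
  dwarf red-fruited: (21 − 28.25)² / 28.25 = 1.8606
  dwarf yellow-fruited: (42 − 28.25)² / 28.25 = 6.6925
χ² = 0.3739 + 0.3739 + 1.8606 + 6.6925 = 9.3009 ≈ 9.301

9.301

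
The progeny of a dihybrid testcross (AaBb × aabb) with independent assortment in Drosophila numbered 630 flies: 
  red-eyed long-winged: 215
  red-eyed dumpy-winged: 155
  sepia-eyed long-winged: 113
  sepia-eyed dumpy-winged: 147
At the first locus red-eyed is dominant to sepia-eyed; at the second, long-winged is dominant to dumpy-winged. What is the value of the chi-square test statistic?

34.305

A dihybrid testcross with independent assortment gives a 1:1:1:1 ratio.
Total ratio parts = 4. Expected numbers out of 630:
  red-eyed long-winged: 630 × 1/4 = 157.5
  red-eyed dumpy-winged: 630 × 1/4 = 157.5
  sepia-eyed long-winged: 630 × 1/4 = 157.5
  sepia-eyed dumpy-winged: 630 × 1/4 = 157.5
χ² = Σ (O − E)² / E
  red-eyed long-winged: (215 − 157.5)² / 157.5 = 20.9921
  red-eyed dumpy-winged: (155 − 157.5)² / 157.5 = 0.0397
  sepia-eyed long-winged: (113 − 157.5)² / 157.5 = 12.5730
  sepia-eyed dumpy-winged: (147 − 157.5)² / 157.5 = 0.7000
χ² = 20.9921 + 0.0397 + 12.5730 + 0.7000 = 34.3048 ≈ 34.305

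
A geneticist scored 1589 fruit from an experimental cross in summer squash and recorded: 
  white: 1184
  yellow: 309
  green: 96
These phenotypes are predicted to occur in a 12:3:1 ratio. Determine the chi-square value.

0.572

Total ratio parts = 16. Expected numbers out of 1589:
  white: 1589 × 12/16 = 1191.75
  yellow: 1589 × 3/16 = 297.9375
  green: 1589 × 1/16 = 99.3125
χ² = Σ (O − E)² / E
  white: (1184 − 1191.75)² / 1191.75 = 0.0504
  yellow: (309 − 297.9375)² / 297.9375 = 0.4108
  green: (96 − 99.3125)² / 99.3125 = 0.1105
χ² = 0.0504 + 0.4108 + 0.1105 = 0.5717 ≈ 0.572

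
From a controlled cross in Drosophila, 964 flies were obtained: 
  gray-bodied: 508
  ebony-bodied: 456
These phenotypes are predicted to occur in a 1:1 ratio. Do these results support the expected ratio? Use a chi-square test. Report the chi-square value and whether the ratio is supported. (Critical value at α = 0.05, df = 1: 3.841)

The 1:1 ratio has 2 parts, so with N = 964 the expected counts are:
  gray-bodied: 964 × 1/2 = 482
  ebony-bodied: 964 × 1/2 = 482
χ² = Σ (O − E)² / E
  gray-bodied: (508 − 482)² / 482 = 1.4025
  ebony-bodied: (456 − 482)² / 482 = 1.4025
χ² = 1.4025 + 1.4025 = 2.805
Degrees of freedom = 2 − 1 = 1; critical value at α = 0.05 is 3.841.
Since 2.805 < 3.841, we fail to reject the null hypothesis — the data are consistent with the 1:1 ratio.

2.805; consistent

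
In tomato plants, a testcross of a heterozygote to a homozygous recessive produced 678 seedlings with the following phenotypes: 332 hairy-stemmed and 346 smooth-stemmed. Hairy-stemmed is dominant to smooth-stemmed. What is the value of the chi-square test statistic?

0.289

A testcross of a heterozygote (Aa × aa) gives a 1:1 phenotypic ratio.
Under the 1:1 hypothesis (Σ ratio = 2, N = 678):
  hairy-stemmed: 678 × 1/2 = 339
  smooth-stemmed: 678 × 1/2 = 339
χ² = Σ (O − E)² / E
  hairy-stemmed: (332 − 339)² / 339 = 0.1445
  smooth-stemmed: (346 − 339)² / 339 = 0.1445
χ² = 0.1445 + 0.1445 = 0.289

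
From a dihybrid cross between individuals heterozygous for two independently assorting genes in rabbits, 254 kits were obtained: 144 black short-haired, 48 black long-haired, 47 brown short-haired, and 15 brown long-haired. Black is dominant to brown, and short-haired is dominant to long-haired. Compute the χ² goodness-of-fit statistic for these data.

A dihybrid F₂ with independent assortment and complete dominance at both loci gives a 9:3:3:1 phenotypic ratio.
Expected counts for N = 254 under a 9:3:3:1 ratio (total parts = 16):
  black short-haired: 254 × 9/16 = 142.875
  black long-haired: 254 × 3/16 = 47.625
  brown short-haired: 254 × 3/16 = 47.625
  brown long-haired: 254 × 1/16 = 15.875
χ² = Σ (O − E)² / E
  black short-haired: (144 − 142.875)² / 142.875 = 0.0089
  black long-haired: (48 − 47.625)² / 47.625 = 0.0030
  brown short-haired: (47 − 47.625)² / 47.625 = 0.0082
  brown long-haired: (15 − 15.875)² / 15.875 = 0.0482
χ² = 0.0089 + 0.0030 + 0.0082 + 0.0482 = 0.0683 ≈ 0.068

0.068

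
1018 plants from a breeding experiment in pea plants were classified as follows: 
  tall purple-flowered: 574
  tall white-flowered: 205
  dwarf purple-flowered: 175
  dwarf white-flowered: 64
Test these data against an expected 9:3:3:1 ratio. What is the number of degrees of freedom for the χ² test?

3

A goodness-of-fit test with 4 phenotype classes has df = 4 − 1 = 3.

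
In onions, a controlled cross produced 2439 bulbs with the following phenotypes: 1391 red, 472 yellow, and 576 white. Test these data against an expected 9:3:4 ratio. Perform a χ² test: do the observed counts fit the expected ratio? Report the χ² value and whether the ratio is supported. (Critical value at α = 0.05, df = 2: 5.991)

2.605; consistent

The 9:3:4 ratio has 16 parts, so with N = 2439 the expected counts are:
  red: 2439 × 9/16 = 1371.9375
  yellow: 2439 × 3/16 = 457.3125
  white: 2439 × 4/16 = 609.75
χ² = Σ (O − E)² / E
  red: (1391 − 1371.9375)² / 1371.9375 = 0.2649
  yellow: (472 − 457.3125)² / 457.3125 = 0.4717
  white: (576 − 609.75)² / 609.75 = 1.8681
χ² = 0.2649 + 0.4717 + 1.8681 = 2.6047 ≈ 2.605
Degrees of freedom = 3 − 1 = 2; critical value at α = 0.05 is 5.991.
Since 2.605 < 5.991, we fail to reject the null hypothesis — the data are consistent with the 9:3:4 ratio.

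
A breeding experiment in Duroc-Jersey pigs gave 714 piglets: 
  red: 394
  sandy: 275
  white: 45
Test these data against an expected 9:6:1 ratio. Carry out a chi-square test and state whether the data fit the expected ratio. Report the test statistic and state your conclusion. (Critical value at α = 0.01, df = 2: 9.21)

Under the 9:6:1 hypothesis (Σ ratio = 16, N = 714):
  red: 714 × 9/16 = 401.625
  sandy: 714 × 6/16 = 267.75
  white: 714 × 1/16 = 44.625
χ² = Σ (O − E)² / E
  red: (394 − 401.625)² / 401.625 = 0.1448
  sandy: (275 − 267.75)² / 267.75 = 0.1963
  white: (45 − 44.625)² / 44.625 = 0.0032
χ² = 0.1448 + 0.1963 + 0.0032 = 0.3443 ≈ 0.344
Degrees of freedom = 3 − 1 = 2; critical value at α = 0.01 is 9.21.
Since 0.344 < 9.21, we fail to reject the null hypothesis — the data are consistent with the 9:6:1 ratio.

0.344; consistent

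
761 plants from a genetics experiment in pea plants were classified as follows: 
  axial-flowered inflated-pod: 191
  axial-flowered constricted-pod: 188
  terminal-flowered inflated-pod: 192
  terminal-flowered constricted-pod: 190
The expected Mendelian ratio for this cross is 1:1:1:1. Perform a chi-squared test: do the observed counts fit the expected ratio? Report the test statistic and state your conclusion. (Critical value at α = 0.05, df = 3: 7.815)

0.046; consistent

Expected counts for N = 761 under a 1:1:1:1 ratio (total parts = 4):
  axial-flowered inflated-pod: 761 × 1/4 = 190.25
  axial-flowered constricted-pod: 761 × 1/4 = 190.25
  terminal-flowered inflated-pod: 761 × 1/4 = 190.25
  terminal-flowered constricted-pod: 761 × 1/4 = 190.25
χ² = Σ (O − E)² / E
  axial-flowered inflated-pod: (191 − 190.25)² / 190.25 = 0.0030
  axial-flowered constricted-pod: (188 − 190.25)² / 190.25 = 0.0266
  terminal-flowered inflated-pod: (192 − 190.25)² / 190.25 = 0.0161
  terminal-flowered constricted-pod: (190 − 190.25)² / 190.25 = 0.0003
χ² = 0.0030 + 0.0266 + 0.0161 + 0.0003 = 0.046
Degrees of freedom = 4 − 1 = 3; critical value at α = 0.05 is 7.815.
Since 0.046 < 7.815, we fail to reject the null hypothesis — the data are consistent with the 1:1:1:1 ratio.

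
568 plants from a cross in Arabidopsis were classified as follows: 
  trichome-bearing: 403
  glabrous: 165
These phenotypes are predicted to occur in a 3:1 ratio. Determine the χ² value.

4.967

Total ratio parts = 4. Expected numbers out of 568:
  trichome-bearing: 568 × 3/4 = 426
  glabrous: 568 × 1/4 = 142
χ² = Σ (O − E)² / E
  trichome-bearing: (403 − 426)² / 426 = 1.2418
  glabrous: (165 − 142)² / 142 = 3.7254
χ² = 1.2418 + 3.7254 = 4.9672 ≈ 4.967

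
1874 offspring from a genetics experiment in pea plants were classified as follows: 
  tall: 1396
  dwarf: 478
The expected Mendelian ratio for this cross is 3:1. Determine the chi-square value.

Under the 3:1 hypothesis (Σ ratio = 4, N = 1874):
  tall: 1874 × 3/4 = 1405.5
  dwarf: 1874 × 1/4 = 468.5
χ² = Σ (O − E)² / E
  tall: (1396 − 1405.5)² / 1405.5 = 0.0642
  dwarf: (478 − 468.5)² / 468.5 = 0.1926
χ² = 0.0642 + 0.1926 = 0.2568 ≈ 0.257

0.257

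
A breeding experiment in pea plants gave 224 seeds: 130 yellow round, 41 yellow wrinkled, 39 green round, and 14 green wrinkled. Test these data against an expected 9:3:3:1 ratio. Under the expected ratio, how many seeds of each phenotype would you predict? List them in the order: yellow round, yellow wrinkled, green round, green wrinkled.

126, 42, 42, 14

Total ratio parts = 16. Expected numbers out of 224:
  yellow round: 224 × 9/16 = 126
  yellow wrinkled: 224 × 3/16 = 42
  green round: 224 × 3/16 = 42
  green wrinkled: 224 × 1/16 = 14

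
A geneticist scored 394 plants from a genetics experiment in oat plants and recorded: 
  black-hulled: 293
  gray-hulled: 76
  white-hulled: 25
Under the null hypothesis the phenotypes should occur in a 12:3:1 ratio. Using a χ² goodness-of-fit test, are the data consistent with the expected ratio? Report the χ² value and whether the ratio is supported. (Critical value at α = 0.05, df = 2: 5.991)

Under the 12:3:1 hypothesis (Σ ratio = 16, N = 394):
  black-hulled: 394 × 12/16 = 295.5
  gray-hulled: 394 × 3/16 = 73.875
  white-hulled: 394 × 1/16 = 24.625
χ² = Σ (O − E)² / E
  black-hulled: (293 − 295.5)² / 295.5 = 0.0212
  gray-hulled: (76 − 73.875)² / 73.875 = 0.0611
  white-hulled: (25 − 24.625)² / 24.625 = 0.0057
χ² = 0.0212 + 0.0611 + 0.0057 = 0.088
Degrees of freedom = 3 − 1 = 2; critical value at α = 0.05 is 5.991.
Since 0.088 < 5.991, we fail to reject the null hypothesis — the data are consistent with the 12:3:1 ratio.

0.088; consistent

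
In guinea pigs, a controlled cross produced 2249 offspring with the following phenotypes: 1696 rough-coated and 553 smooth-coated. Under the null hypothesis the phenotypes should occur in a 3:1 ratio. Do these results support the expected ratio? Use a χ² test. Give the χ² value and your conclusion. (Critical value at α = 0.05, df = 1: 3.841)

Expected counts for N = 2249 under a 3:1 ratio (total parts = 4):
  rough-coated: 2249 × 3/4 = 1686.75
  smooth-coated: 2249 × 1/4 = 562.25
χ² = Σ (O − E)² / E
  rough-coated: (1696 − 1686.75)² / 1686.75 = 0.0507
  smooth-coated: (553 − 562.25)² / 562.25 = 0.1522
χ² = 0.0507 + 0.1522 = 0.2029 ≈ 0.203
Degrees of freedom = 2 − 1 = 1; critical value at α = 0.05 is 3.841.
Since 0.203 < 3.841, we fail to reject the null hypothesis — the data are consistent with the 3:1 ratio.

0.203; consistent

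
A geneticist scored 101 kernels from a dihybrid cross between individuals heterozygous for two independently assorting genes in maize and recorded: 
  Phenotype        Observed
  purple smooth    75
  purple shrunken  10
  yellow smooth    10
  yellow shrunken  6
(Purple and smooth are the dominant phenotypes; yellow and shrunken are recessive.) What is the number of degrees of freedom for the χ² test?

A dihybrid F₂ with independent assortment and complete dominance at both loci gives a 9:3:3:1 phenotypic ratio.
A goodness-of-fit test with 4 phenotype classes has df = 4 − 1 = 3.

3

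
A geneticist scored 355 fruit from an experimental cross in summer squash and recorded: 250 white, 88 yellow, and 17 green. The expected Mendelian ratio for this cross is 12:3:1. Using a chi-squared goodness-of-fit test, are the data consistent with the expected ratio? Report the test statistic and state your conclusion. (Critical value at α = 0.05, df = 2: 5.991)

9.109; not consistent

The 12:3:1 ratio has 16 parts, so with N = 355 the expected counts are:
  white: 355 × 12/16 = 266.25
  yellow: 355 × 3/16 = 66.5625
  green: 355 × 1/16 = 22.1875
χ² = Σ (O − E)² / E
  white: (250 − 266.25)² / 266.25 = 0.9918
  yellow: (88 − 66.5625)² / 66.5625 = 6.9043
  green: (17 − 22.1875)² / 22.1875 = 1.2129
χ² = 0.9918 + 6.9043 + 1.2129 = 9.109
Degrees of freedom = 3 − 1 = 2; critical value at α = 0.05 is 5.991.
Since 9.109 > 5.991, we reject the null hypothesis — the data do not fit the 12:3:1 ratio.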